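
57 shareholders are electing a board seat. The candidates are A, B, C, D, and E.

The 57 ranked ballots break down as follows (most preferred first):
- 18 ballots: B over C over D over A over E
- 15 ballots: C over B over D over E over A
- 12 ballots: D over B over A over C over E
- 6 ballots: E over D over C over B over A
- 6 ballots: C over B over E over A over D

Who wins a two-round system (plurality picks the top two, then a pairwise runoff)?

B

Round 1 first-place votes: A 0, B 18, C 21, D 12, E 6. C and B advance.
Runoff: C is ranked above B on 27 ballots, B above C on 30.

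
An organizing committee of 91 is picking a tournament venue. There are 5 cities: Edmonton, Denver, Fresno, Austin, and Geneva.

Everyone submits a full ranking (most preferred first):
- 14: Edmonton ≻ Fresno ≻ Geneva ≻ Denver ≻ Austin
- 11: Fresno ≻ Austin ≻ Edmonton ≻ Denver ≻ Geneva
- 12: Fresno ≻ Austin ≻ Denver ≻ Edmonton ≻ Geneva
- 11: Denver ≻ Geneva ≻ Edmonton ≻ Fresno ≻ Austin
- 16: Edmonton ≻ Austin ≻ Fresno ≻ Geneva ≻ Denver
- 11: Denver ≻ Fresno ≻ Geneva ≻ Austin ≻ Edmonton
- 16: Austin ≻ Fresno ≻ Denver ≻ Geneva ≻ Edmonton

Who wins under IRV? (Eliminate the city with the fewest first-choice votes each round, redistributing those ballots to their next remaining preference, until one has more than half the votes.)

Fresno

Round 1: Edmonton 30, Denver 22, Fresno 23, Austin 16, Geneva 0. Geneva eliminated.
Round 2: Edmonton 30, Denver 22, Fresno 23, Austin 16. Austin eliminated.
Round 3: Edmonton 30, Denver 22, Fresno 39. Denver eliminated.
Round 4: Edmonton 41, Fresno 50. Fresno has a majority (≥46).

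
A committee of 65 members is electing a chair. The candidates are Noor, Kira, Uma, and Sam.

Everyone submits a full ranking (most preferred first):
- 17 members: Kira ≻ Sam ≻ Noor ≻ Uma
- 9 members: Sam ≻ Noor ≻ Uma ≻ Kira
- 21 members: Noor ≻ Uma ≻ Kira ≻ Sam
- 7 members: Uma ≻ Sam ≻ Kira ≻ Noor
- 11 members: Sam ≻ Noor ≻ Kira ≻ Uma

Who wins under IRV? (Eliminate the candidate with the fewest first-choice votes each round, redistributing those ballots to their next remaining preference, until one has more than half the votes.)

Sam

Round 1: Noor 21, Kira 17, Uma 7, Sam 20. Uma eliminated.
Round 2: Noor 21, Kira 17, Sam 27. Kira eliminated.
Round 3: Noor 21, Sam 44. Sam has a majority (≥33).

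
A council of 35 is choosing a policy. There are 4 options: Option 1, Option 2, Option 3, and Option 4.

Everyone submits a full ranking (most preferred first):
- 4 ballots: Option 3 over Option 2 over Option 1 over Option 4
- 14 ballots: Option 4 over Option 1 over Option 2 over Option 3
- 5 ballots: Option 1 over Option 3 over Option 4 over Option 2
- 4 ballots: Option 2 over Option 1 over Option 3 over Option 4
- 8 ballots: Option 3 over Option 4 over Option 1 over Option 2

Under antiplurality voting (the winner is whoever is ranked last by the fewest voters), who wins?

Option 1

Last-place votes: Option 1 0, Option 2 13, Option 3 14, Option 4 8.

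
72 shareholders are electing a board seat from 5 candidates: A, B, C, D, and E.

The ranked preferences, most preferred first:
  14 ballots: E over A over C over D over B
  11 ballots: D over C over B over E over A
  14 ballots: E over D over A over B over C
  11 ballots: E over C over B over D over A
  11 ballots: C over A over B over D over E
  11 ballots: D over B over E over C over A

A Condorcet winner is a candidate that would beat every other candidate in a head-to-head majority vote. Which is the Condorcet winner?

E vs A: 61–11
E vs B: 39–33
E vs C: 50–22
E vs D: 39–33
E beats every other candidate.

E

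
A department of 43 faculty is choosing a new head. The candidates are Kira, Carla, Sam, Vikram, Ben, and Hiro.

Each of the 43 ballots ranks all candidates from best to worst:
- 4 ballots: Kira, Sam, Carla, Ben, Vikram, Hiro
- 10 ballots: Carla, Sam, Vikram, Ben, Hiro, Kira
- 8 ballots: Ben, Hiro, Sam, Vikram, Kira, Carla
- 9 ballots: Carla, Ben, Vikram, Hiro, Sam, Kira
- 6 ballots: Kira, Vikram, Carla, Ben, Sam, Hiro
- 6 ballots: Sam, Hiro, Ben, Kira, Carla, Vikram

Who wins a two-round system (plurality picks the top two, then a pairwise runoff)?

Round 1 first-place votes: Kira 10, Carla 19, Sam 6, Vikram 0, Ben 8, Hiro 0. Carla and Kira advance.
Runoff: Carla is ranked above Kira on 19 ballots, Kira above Carla on 24.

Kira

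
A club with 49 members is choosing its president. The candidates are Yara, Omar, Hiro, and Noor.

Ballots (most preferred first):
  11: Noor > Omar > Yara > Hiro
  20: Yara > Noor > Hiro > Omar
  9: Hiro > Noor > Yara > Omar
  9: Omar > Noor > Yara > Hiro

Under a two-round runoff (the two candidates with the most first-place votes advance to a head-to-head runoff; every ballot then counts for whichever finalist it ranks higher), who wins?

Round 1 first-place votes: Yara 20, Omar 9, Hiro 9, Noor 11. Yara and Noor advance.
Runoff: Yara is ranked above Noor on 20 ballots, Noor above Yara on 29.

Noor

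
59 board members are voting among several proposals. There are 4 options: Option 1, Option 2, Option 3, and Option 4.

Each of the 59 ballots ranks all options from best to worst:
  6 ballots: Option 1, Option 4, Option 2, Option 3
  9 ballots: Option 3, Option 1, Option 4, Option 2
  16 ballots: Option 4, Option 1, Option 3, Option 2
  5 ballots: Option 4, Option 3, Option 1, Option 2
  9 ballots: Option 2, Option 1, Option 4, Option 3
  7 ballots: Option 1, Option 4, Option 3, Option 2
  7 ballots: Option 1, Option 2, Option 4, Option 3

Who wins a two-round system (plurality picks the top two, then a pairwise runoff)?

Round 1 first-place votes: Option 1 20, Option 2 9, Option 3 9, Option 4 21. Option 4 and Option 1 advance.
Runoff: Option 4 is ranked above Option 1 on 21 ballots, Option 1 above Option 4 on 38.

Option 1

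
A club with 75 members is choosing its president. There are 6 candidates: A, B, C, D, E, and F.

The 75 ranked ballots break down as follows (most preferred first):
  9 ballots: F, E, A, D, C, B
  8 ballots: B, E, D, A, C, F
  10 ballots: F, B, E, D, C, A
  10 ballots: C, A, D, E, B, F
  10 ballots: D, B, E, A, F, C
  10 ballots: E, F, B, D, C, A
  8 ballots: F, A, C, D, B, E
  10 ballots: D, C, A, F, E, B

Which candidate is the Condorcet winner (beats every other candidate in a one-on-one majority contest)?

D vs A: 48–27
D vs B: 47–28
D vs C: 57–18
D vs E: 38–37
D vs F: 38–37
D beats every other candidate.

D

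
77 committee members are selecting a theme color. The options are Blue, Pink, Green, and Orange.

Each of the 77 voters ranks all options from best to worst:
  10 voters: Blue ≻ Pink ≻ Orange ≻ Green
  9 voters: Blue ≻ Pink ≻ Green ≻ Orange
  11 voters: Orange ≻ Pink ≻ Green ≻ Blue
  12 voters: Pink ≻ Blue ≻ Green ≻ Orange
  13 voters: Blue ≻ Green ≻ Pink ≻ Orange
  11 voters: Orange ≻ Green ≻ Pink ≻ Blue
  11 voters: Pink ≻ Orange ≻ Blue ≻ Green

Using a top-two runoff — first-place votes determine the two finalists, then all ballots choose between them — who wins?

Round 1 first-place votes: Blue 32, Pink 23, Green 0, Orange 22. Blue and Pink advance.
Runoff: Blue is ranked above Pink on 32 ballots, Pink above Blue on 45.

Pink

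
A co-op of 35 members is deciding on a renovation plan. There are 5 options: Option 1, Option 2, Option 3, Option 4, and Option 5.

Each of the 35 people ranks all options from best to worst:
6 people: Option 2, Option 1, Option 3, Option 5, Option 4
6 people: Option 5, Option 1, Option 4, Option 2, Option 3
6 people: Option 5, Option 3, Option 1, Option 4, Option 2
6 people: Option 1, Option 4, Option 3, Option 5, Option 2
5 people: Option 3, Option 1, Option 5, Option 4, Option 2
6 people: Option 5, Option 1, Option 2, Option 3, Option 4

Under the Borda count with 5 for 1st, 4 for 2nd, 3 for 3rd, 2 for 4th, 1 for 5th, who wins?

Option 1: 6×4 + 6×4 + 6×3 + 6×5 + 5×4 + 6×4 = 140
Option 2: 6×5 + 6×2 + 6×1 + 6×1 + 5×1 + 6×3 = 77
Option 3: 6×3 + 6×1 + 6×4 + 6×3 + 5×5 + 6×2 = 103
Option 4: 6×1 + 6×3 + 6×2 + 6×4 + 5×2 + 6×1 = 76
Option 5: 6×2 + 6×5 + 6×5 + 6×2 + 5×3 + 6×5 = 129

Option 1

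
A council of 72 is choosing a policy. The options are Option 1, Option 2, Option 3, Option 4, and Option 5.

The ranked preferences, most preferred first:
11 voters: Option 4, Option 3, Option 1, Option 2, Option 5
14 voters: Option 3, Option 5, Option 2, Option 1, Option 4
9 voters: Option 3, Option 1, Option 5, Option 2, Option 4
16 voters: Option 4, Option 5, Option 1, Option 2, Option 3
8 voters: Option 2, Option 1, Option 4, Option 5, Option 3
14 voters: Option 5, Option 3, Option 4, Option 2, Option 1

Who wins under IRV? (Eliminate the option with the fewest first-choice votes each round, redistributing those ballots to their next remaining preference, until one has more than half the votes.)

Option 3

Round 1: Option 1 0, Option 2 8, Option 3 23, Option 4 27, Option 5 14. Option 1 eliminated.
Round 2: Option 2 8, Option 3 23, Option 4 27, Option 5 14. Option 2 eliminated.
Round 3: Option 3 23, Option 4 35, Option 5 14. Option 5 eliminated.
Round 4: Option 3 37, Option 4 35. Option 3 has a majority (≥37).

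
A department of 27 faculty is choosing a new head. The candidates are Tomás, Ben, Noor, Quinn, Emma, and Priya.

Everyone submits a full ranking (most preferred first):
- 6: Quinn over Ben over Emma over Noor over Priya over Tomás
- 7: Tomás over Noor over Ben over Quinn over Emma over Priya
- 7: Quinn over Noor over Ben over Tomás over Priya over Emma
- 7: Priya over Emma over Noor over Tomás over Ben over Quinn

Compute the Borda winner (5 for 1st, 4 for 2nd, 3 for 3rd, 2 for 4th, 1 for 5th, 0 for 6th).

Noor

Tomás: 6×0 + 7×5 + 7×2 + 7×2 = 63
Ben: 6×4 + 7×3 + 7×3 + 7×1 = 73
Noor: 6×2 + 7×4 + 7×4 + 7×3 = 89
Quinn: 6×5 + 7×2 + 7×5 + 7×0 = 79
Emma: 6×3 + 7×1 + 7×0 + 7×4 = 53
Priya: 6×1 + 7×0 + 7×1 + 7×5 = 48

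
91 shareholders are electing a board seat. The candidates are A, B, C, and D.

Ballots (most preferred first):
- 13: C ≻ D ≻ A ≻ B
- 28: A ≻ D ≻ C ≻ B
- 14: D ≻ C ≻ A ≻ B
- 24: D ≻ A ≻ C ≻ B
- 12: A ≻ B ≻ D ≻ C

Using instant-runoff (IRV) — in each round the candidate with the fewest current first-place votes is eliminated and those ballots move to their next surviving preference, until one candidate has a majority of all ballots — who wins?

Round 1: A 40, B 0, C 13, D 38. B eliminated.
Round 2: A 40, C 13, D 38. C eliminated.
Round 3: A 40, D 51. D has a majority (≥46).

D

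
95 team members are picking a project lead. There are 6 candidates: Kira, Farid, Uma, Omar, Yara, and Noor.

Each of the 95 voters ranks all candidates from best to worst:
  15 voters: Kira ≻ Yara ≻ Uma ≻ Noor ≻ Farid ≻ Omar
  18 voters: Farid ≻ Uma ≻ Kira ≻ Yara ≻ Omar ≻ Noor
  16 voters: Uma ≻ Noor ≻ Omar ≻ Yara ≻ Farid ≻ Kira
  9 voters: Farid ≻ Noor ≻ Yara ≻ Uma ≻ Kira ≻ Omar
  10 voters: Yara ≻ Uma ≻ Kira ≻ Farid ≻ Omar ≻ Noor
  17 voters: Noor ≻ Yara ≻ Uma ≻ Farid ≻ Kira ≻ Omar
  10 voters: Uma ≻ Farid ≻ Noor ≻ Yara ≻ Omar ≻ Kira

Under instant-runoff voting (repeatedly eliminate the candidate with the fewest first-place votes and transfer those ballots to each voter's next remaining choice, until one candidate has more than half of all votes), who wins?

Uma

Round 1: Kira 15, Farid 27, Uma 26, Omar 0, Yara 10, Noor 17. Omar eliminated.
Round 2: Kira 15, Farid 27, Uma 26, Yara 10, Noor 17. Yara eliminated.
Round 3: Kira 15, Farid 27, Uma 36, Noor 17. Kira eliminated.
Round 4: Farid 27, Uma 51, Noor 17. Uma has a majority (≥48).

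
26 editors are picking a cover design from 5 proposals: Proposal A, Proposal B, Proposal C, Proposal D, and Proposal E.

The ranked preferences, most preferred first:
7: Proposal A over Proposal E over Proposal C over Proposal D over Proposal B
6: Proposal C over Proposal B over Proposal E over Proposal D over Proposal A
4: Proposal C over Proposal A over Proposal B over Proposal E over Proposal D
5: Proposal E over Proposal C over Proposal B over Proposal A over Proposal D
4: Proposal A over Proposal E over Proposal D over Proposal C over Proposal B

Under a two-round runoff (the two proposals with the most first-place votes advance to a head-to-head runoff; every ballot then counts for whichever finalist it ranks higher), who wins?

Round 1 first-place votes: Proposal A 11, Proposal B 0, Proposal C 10, Proposal D 0, Proposal E 5. Proposal A and Proposal C advance.
Runoff: Proposal A is ranked above Proposal C on 11 ballots, Proposal C above Proposal A on 15.

Proposal C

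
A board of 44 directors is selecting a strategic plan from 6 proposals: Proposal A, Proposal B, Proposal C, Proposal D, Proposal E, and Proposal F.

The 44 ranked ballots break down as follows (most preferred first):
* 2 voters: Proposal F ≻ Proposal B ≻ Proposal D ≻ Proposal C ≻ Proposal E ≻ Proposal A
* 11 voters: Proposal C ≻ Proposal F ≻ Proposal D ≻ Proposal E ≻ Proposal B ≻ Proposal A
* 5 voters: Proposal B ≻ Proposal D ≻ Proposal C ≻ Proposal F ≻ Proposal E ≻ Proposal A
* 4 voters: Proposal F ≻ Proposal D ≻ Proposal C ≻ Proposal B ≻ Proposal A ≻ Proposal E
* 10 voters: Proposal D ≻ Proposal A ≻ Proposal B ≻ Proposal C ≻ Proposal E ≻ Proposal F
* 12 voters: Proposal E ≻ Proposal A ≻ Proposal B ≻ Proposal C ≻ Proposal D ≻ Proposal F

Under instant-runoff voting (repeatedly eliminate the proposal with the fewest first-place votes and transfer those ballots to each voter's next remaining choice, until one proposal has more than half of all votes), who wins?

Proposal D

Round 1: Proposal A 0, Proposal B 5, Proposal C 11, Proposal D 10, Proposal E 12, Proposal F 6. Proposal A eliminated.
Round 2: Proposal B 5, Proposal C 11, Proposal D 10, Proposal E 12, Proposal F 6. Proposal B eliminated.
Round 3: Proposal C 11, Proposal D 15, Proposal E 12, Proposal F 6. Proposal F eliminated.
Round 4: Proposal C 11, Proposal D 21, Proposal E 12. Proposal C eliminated.
Round 5: Proposal D 32, Proposal E 12. Proposal D has a majority (≥23).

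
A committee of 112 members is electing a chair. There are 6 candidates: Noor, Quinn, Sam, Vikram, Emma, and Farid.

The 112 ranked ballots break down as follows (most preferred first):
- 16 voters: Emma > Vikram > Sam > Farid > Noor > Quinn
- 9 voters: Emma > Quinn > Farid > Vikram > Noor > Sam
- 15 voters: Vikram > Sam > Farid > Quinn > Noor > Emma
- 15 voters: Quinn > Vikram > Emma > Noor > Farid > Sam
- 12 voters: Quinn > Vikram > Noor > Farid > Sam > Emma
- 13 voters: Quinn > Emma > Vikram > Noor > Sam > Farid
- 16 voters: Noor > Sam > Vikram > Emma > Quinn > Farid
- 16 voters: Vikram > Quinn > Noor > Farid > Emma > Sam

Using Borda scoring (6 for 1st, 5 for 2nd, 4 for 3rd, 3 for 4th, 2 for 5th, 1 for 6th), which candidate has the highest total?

Noor: 16×2 + 9×2 + 15×2 + 15×3 + 12×4 + 13×3 + 16×6 + 16×4 = 372
Quinn: 16×1 + 9×5 + 15×3 + 15×6 + 12×6 + 13×6 + 16×2 + 16×5 = 458
Sam: 16×4 + 9×1 + 15×5 + 15×1 + 12×2 + 13×2 + 16×5 + 16×1 = 309
Vikram: 16×5 + 9×3 + 15×6 + 15×5 + 12×5 + 13×4 + 16×4 + 16×6 = 544
Emma: 16×6 + 9×6 + 15×1 + 15×4 + 12×1 + 13×5 + 16×3 + 16×2 = 382
Farid: 16×3 + 9×4 + 15×4 + 15×2 + 12×3 + 13×1 + 16×1 + 16×3 = 287

Vikram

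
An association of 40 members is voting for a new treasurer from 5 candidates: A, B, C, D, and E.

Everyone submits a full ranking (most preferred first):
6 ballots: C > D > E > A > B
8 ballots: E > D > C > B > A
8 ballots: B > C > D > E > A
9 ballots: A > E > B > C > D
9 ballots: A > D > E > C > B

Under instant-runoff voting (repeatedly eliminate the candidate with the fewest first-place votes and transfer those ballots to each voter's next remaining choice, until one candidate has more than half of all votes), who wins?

E

Round 1: A 18, B 8, C 6, D 0, E 8. D eliminated.
Round 2: A 18, B 8, C 6, E 8. C eliminated.
Round 3: A 18, B 8, E 14. B eliminated.
Round 4: A 18, E 22. E has a majority (≥21).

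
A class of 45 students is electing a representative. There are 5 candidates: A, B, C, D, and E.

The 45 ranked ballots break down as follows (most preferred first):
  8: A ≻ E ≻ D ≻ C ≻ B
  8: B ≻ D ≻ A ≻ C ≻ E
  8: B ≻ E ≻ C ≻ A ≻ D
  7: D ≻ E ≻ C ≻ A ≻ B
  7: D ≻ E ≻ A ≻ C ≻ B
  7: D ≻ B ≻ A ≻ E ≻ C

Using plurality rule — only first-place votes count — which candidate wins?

D

First-place votes: A 8, B 16, C 0, D 21, E 0.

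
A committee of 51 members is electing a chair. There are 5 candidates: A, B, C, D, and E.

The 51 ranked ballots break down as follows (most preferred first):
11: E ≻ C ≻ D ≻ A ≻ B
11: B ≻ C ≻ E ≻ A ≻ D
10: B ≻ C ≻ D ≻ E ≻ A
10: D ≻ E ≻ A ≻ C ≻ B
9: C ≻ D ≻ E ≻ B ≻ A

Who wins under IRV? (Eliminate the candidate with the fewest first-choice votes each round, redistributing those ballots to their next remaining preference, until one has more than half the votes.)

D

Round 1: A 0, B 21, C 9, D 10, E 11. A eliminated.
Round 2: B 21, C 9, D 10, E 11. C eliminated.
Round 3: B 21, D 19, E 11. E eliminated.
Round 4: B 21, D 30. D has a majority (≥26).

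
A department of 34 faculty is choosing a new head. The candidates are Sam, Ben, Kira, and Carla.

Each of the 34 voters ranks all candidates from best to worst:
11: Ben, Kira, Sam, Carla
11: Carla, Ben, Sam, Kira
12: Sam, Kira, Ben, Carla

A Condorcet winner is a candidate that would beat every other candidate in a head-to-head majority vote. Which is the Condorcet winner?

Ben vs Sam: 22–12
Ben vs Kira: 22–12
Ben vs Carla: 23–11
Ben beats every other candidate.

Ben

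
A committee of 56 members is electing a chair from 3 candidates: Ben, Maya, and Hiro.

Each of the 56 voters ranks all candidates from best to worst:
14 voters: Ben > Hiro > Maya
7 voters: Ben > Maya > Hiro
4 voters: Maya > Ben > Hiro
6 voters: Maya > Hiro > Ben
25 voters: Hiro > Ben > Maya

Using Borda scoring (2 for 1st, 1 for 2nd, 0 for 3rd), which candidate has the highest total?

Ben: 14×2 + 7×2 + 4×1 + 6×0 + 25×1 = 71
Maya: 14×0 + 7×1 + 4×2 + 6×2 + 25×0 = 27
Hiro: 14×1 + 7×0 + 4×0 + 6×1 + 25×2 = 70

Ben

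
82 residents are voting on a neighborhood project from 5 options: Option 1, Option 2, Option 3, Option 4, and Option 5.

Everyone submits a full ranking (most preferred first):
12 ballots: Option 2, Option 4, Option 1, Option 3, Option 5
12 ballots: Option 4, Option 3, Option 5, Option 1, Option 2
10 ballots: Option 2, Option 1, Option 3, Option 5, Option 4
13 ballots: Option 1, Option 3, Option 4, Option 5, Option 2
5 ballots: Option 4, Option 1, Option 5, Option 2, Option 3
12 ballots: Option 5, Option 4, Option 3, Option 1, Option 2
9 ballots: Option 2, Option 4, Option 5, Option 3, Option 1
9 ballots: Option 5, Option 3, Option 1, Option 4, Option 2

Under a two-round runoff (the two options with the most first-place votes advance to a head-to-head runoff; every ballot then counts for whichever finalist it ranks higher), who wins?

Option 5

Round 1 first-place votes: Option 1 13, Option 2 31, Option 3 0, Option 4 17, Option 5 21. Option 2 and Option 5 advance.
Runoff: Option 2 is ranked above Option 5 on 31 ballots, Option 5 above Option 2 on 51.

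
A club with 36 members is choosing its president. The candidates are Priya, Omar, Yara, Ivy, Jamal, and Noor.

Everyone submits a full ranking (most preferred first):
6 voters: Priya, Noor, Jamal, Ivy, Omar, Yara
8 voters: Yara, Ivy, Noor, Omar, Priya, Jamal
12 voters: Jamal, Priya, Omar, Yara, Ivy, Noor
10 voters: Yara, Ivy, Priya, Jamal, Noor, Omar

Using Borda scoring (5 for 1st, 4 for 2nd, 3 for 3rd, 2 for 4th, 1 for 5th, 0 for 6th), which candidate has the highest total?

Priya

Priya: 6×5 + 8×1 + 12×4 + 10×3 = 116
Omar: 6×1 + 8×2 + 12×3 + 10×0 = 58
Yara: 6×0 + 8×5 + 12×2 + 10×5 = 114
Ivy: 6×2 + 8×4 + 12×1 + 10×4 = 96
Jamal: 6×3 + 8×0 + 12×5 + 10×2 = 98
Noor: 6×4 + 8×3 + 12×0 + 10×1 = 58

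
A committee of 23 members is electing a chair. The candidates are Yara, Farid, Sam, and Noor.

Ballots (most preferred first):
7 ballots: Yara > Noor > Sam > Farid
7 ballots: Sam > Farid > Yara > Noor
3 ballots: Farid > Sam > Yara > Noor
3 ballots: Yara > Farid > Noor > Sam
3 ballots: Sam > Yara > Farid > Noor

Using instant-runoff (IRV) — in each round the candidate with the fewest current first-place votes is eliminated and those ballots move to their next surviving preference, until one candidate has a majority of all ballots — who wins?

Sam

Round 1: Yara 10, Farid 3, Sam 10, Noor 0. Noor eliminated.
Round 2: Yara 10, Farid 3, Sam 10. Farid eliminated.
Round 3: Yara 10, Sam 13. Sam has a majority (≥12).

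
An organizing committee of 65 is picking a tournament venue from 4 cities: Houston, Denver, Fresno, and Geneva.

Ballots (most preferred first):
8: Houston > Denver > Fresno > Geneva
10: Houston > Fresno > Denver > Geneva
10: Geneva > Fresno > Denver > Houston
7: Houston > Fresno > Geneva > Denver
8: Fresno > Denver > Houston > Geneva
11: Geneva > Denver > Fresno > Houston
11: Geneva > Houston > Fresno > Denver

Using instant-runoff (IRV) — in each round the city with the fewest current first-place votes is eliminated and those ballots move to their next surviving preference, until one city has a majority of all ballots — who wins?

Houston

Round 1: Houston 25, Denver 0, Fresno 8, Geneva 32. Denver eliminated.
Round 2: Houston 25, Fresno 8, Geneva 32. Fresno eliminated.
Round 3: Houston 33, Geneva 32. Houston has a majority (≥33).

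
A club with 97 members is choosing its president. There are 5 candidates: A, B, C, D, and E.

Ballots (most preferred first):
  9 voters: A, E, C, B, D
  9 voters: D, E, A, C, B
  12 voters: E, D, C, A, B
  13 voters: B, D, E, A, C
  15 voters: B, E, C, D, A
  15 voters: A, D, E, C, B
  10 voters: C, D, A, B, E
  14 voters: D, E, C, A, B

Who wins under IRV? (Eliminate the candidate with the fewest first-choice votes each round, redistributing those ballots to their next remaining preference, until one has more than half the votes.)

Round 1: A 24, B 28, C 10, D 23, E 12. C eliminated.
Round 2: A 24, B 28, D 33, E 12. E eliminated.
Round 3: A 24, B 28, D 45. A eliminated.
Round 4: B 37, D 60. D has a majority (≥49).

D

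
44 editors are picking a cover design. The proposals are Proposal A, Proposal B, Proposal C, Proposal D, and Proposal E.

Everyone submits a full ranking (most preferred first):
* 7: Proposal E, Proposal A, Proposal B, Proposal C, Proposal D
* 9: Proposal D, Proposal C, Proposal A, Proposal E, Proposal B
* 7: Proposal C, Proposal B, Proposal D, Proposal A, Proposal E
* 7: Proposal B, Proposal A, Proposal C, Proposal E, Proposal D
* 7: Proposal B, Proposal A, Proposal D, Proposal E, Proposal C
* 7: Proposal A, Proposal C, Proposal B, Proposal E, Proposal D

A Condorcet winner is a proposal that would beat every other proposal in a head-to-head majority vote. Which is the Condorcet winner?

Proposal A vs Proposal B: 23–21
Proposal A vs Proposal C: 28–16
Proposal A vs Proposal D: 28–16
Proposal A vs Proposal E: 37–7
Proposal A beats every other proposal.

Proposal A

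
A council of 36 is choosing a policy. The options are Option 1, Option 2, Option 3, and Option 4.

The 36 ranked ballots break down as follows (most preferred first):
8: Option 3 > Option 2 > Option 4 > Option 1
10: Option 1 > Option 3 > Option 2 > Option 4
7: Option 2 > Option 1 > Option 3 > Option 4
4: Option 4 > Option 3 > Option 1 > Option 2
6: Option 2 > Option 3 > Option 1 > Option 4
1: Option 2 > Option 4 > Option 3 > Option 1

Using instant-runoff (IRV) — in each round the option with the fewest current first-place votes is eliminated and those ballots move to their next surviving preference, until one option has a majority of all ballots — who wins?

Option 3

Round 1: Option 1 10, Option 2 14, Option 3 8, Option 4 4. Option 4 eliminated.
Round 2: Option 1 10, Option 2 14, Option 3 12. Option 1 eliminated.
Round 3: Option 2 14, Option 3 22. Option 3 has a majority (≥19).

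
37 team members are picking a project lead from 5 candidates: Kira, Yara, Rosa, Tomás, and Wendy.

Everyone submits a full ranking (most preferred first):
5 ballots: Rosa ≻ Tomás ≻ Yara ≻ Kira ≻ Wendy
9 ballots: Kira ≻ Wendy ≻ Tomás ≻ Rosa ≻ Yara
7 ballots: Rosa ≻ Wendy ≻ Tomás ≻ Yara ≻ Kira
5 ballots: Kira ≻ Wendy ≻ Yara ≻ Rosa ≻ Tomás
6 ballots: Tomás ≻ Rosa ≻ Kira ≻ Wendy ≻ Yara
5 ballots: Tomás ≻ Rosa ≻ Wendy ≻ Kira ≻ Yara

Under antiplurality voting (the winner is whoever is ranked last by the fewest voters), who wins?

Last-place votes: Kira 7, Yara 20, Rosa 0, Tomás 5, Wendy 5.

Rosa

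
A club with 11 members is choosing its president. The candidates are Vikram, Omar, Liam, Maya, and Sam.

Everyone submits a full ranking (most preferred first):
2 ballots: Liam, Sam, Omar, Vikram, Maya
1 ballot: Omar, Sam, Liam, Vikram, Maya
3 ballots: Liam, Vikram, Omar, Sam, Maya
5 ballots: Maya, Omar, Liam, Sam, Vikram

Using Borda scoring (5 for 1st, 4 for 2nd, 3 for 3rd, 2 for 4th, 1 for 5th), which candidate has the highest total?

Liam

Vikram: 2×2 + 1×2 + 3×4 + 5×1 = 23
Omar: 2×3 + 1×5 + 3×3 + 5×4 = 40
Liam: 2×5 + 1×3 + 3×5 + 5×3 = 43
Maya: 2×1 + 1×1 + 3×1 + 5×5 = 31
Sam: 2×4 + 1×4 + 3×2 + 5×2 = 28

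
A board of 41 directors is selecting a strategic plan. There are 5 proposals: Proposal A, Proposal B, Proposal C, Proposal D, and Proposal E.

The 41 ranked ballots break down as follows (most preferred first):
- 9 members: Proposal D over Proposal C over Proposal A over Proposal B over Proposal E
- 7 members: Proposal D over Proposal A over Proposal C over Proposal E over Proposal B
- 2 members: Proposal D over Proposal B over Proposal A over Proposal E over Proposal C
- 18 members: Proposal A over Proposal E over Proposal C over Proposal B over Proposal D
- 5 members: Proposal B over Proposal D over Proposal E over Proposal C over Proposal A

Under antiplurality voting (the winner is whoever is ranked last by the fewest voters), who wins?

Last-place votes: Proposal A 5, Proposal B 7, Proposal C 2, Proposal D 18, Proposal E 9.

Proposal C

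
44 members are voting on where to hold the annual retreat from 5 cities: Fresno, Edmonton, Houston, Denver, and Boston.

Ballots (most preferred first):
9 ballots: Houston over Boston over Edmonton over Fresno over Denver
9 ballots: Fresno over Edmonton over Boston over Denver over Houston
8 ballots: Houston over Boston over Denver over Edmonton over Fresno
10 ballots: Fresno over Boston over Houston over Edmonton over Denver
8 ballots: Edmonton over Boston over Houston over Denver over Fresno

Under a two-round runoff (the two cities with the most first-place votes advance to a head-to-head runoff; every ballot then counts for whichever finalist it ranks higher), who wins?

Round 1 first-place votes: Fresno 19, Edmonton 8, Houston 17, Denver 0, Boston 0. Fresno and Houston advance.
Runoff: Fresno is ranked above Houston on 19 ballots, Houston above Fresno on 25.

Houston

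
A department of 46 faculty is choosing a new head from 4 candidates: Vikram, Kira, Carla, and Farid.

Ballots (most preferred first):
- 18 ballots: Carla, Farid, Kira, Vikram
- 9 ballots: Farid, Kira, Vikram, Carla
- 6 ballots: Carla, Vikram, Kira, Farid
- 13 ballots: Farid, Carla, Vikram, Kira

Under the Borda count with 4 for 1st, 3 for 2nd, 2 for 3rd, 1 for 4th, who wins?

Vikram: 18×1 + 9×2 + 6×3 + 13×2 = 80
Kira: 18×2 + 9×3 + 6×2 + 13×1 = 88
Carla: 18×4 + 9×1 + 6×4 + 13×3 = 144
Farid: 18×3 + 9×4 + 6×1 + 13×4 = 148

Farid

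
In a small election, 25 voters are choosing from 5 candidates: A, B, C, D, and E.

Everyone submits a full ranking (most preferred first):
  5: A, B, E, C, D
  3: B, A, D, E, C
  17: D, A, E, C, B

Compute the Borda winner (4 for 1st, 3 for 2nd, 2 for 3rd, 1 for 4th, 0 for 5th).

A

A: 5×4 + 3×3 + 17×3 = 80
B: 5×3 + 3×4 + 17×0 = 27
C: 5×1 + 3×0 + 17×1 = 22
D: 5×0 + 3×2 + 17×4 = 74
E: 5×2 + 3×1 + 17×2 = 47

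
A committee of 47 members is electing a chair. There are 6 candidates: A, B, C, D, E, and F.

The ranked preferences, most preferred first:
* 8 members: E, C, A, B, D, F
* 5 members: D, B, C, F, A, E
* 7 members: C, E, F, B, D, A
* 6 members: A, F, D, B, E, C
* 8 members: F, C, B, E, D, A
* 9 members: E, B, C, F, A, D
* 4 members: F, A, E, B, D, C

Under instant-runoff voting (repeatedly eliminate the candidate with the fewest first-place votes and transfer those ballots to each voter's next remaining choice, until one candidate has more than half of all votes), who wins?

Round 1: A 6, B 0, C 7, D 5, E 17, F 12. B eliminated.
Round 2: A 6, C 7, D 5, E 17, F 12. D eliminated.
Round 3: A 6, C 12, E 17, F 12. A eliminated.
Round 4: C 12, E 17, F 18. C eliminated.
Round 5: E 24, F 23. E has a majority (≥24).

E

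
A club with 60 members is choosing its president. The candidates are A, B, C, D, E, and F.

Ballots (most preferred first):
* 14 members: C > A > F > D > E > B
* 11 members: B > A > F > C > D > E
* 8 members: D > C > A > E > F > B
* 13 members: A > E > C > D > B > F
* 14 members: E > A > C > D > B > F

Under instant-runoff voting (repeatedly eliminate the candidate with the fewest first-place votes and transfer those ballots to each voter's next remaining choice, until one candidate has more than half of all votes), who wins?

Round 1: A 13, B 11, C 14, D 8, E 14, F 0. F eliminated.
Round 2: A 13, B 11, C 14, D 8, E 14. D eliminated.
Round 3: A 13, B 11, C 22, E 14. B eliminated.
Round 4: A 24, C 22, E 14. E eliminated.
Round 5: A 38, C 22. A has a majority (≥31).

A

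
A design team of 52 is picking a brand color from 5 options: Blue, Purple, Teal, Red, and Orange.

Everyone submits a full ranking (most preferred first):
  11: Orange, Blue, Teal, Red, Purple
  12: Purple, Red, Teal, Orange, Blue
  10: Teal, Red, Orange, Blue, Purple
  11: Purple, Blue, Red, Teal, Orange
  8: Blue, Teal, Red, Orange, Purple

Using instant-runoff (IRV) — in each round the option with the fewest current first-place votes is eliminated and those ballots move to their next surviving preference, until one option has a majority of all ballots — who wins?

Teal

Round 1: Blue 8, Purple 23, Teal 10, Red 0, Orange 11. Red eliminated.
Round 2: Blue 8, Purple 23, Teal 10, Orange 11. Blue eliminated.
Round 3: Purple 23, Teal 18, Orange 11. Orange eliminated.
Round 4: Purple 23, Teal 29. Teal has a majority (≥27).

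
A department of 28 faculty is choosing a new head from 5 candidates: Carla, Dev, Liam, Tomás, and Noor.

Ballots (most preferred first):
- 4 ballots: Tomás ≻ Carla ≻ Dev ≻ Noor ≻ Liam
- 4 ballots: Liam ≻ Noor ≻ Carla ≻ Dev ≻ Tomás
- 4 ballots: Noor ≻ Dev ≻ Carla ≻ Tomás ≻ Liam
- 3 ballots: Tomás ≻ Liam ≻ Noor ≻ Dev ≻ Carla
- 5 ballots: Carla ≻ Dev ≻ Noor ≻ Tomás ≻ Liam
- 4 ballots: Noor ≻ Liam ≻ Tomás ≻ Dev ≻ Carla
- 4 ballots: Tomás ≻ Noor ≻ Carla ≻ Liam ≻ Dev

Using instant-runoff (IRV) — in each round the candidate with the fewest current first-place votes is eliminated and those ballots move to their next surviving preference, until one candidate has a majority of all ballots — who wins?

Round 1: Carla 5, Dev 0, Liam 4, Tomás 11, Noor 8. Dev eliminated.
Round 2: Carla 5, Liam 4, Tomás 11, Noor 8. Liam eliminated.
Round 3: Carla 5, Tomás 11, Noor 12. Carla eliminated.
Round 4: Tomás 11, Noor 17. Noor has a majority (≥15).

Noor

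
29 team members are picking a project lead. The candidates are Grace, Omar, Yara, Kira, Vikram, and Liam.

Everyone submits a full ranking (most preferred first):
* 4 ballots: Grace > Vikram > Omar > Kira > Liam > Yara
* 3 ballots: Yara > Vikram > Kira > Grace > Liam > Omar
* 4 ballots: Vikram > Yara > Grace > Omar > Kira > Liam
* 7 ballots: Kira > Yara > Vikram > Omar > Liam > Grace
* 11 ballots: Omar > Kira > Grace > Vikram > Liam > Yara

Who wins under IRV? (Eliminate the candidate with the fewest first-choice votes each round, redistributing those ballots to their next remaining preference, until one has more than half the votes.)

Round 1: Grace 4, Omar 11, Yara 3, Kira 7, Vikram 4, Liam 0. Liam eliminated.
Round 2: Grace 4, Omar 11, Yara 3, Kira 7, Vikram 4. Yara eliminated.
Round 3: Grace 4, Omar 11, Kira 7, Vikram 7. Grace eliminated.
Round 4: Omar 11, Kira 7, Vikram 11. Kira eliminated.
Round 5: Omar 11, Vikram 18. Vikram has a majority (≥15).

Vikram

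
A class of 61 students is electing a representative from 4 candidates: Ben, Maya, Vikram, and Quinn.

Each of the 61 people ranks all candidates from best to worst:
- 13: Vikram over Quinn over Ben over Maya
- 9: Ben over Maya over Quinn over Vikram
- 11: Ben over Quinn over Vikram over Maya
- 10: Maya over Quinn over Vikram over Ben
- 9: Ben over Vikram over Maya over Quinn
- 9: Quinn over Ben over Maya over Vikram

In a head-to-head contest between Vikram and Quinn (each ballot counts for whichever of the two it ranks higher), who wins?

Vikram is ranked above Quinn on 22 ballots; Quinn above Vikram on 39.

Quinn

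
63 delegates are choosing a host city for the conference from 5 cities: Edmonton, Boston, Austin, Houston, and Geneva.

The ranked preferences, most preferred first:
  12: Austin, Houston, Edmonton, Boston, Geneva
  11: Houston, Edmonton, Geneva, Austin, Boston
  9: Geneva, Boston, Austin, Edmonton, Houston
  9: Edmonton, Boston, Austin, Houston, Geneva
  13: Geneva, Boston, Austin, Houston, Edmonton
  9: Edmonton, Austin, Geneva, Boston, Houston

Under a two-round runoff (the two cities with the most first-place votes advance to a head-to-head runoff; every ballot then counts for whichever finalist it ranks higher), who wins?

Round 1 first-place votes: Edmonton 18, Boston 0, Austin 12, Houston 11, Geneva 22. Geneva and Edmonton advance.
Runoff: Geneva is ranked above Edmonton on 22 ballots, Edmonton above Geneva on 41.

Edmonton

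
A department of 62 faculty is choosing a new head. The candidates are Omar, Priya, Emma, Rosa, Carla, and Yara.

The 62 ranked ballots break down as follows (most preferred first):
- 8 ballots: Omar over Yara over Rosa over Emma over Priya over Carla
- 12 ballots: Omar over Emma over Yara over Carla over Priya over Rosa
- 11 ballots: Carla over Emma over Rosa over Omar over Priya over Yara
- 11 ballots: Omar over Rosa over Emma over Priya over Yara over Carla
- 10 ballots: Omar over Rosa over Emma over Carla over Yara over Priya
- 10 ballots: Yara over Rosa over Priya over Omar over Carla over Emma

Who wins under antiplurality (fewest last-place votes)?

Omar

Last-place votes: Omar 0, Priya 10, Emma 10, Rosa 12, Carla 19, Yara 11.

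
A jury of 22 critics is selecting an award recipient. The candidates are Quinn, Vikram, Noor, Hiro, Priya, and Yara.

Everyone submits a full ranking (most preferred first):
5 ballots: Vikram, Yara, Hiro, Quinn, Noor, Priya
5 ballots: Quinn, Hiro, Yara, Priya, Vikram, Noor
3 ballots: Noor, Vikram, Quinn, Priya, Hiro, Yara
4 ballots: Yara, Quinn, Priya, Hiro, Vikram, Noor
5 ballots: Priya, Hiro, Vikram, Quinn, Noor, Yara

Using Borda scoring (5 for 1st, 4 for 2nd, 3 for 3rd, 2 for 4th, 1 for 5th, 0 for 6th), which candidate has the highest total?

Quinn: 5×2 + 5×5 + 3×3 + 4×4 + 5×2 = 70
Vikram: 5×5 + 5×1 + 3×4 + 4×1 + 5×3 = 61
Noor: 5×1 + 5×0 + 3×5 + 4×0 + 5×1 = 25
Hiro: 5×3 + 5×4 + 3×1 + 4×2 + 5×4 = 66
Priya: 5×0 + 5×2 + 3×2 + 4×3 + 5×5 = 53
Yara: 5×4 + 5×3 + 3×0 + 4×5 + 5×0 = 55

Quinn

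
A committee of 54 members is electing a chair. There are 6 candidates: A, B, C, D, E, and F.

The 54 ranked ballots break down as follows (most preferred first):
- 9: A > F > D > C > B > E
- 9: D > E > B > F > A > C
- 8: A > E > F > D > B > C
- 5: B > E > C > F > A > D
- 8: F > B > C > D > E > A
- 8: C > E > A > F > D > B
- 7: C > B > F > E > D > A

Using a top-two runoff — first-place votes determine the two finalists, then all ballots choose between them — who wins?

C

Round 1 first-place votes: A 17, B 5, C 15, D 9, E 0, F 8. A and C advance.
Runoff: A is ranked above C on 26 ballots, C above A on 28.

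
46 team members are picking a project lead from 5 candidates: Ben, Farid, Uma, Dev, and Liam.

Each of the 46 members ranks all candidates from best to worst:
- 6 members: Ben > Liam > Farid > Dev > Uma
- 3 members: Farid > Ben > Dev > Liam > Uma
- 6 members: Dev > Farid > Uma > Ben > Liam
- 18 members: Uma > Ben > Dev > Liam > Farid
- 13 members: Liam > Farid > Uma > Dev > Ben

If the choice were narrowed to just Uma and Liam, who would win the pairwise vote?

Uma

Uma is ranked above Liam on 24 ballots; Liam above Uma on 22.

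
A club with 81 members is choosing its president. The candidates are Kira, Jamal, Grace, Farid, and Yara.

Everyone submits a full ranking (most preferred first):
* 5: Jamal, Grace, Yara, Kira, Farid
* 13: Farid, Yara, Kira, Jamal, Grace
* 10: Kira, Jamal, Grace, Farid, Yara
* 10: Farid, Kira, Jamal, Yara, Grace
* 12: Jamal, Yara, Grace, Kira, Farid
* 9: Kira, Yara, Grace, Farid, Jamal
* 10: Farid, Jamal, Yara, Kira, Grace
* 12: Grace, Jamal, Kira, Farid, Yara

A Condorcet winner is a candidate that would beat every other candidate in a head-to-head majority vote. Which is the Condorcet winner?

Kira

Kira vs Jamal: 42–39
Kira vs Grace: 52–29
Kira vs Farid: 48–33
Kira vs Yara: 41–40
Kira beats every other candidate.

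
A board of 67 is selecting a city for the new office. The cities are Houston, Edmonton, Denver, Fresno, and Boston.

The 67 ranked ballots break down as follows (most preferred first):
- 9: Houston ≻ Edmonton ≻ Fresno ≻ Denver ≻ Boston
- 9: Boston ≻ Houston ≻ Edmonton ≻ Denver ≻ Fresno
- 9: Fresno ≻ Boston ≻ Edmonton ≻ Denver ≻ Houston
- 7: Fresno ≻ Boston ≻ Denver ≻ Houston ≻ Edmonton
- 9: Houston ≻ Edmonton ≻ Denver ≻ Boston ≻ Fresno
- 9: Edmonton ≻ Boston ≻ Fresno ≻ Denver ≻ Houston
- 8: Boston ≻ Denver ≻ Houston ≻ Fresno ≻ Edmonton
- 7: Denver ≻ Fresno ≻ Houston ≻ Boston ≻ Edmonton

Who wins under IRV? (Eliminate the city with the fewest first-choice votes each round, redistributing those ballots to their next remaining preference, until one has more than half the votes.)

Boston

Round 1: Houston 18, Edmonton 9, Denver 7, Fresno 16, Boston 17. Denver eliminated.
Round 2: Houston 18, Edmonton 9, Fresno 23, Boston 17. Edmonton eliminated.
Round 3: Houston 18, Fresno 23, Boston 26. Houston eliminated.
Round 4: Fresno 32, Boston 35. Boston has a majority (≥34).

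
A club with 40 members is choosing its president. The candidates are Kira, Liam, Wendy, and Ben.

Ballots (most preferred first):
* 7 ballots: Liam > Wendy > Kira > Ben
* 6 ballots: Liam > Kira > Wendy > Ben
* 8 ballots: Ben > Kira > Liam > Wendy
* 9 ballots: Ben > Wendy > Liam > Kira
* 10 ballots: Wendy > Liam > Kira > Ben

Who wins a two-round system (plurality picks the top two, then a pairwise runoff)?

Liam

Round 1 first-place votes: Kira 0, Liam 13, Wendy 10, Ben 17. Ben and Liam advance.
Runoff: Ben is ranked above Liam on 17 ballots, Liam above Ben on 23.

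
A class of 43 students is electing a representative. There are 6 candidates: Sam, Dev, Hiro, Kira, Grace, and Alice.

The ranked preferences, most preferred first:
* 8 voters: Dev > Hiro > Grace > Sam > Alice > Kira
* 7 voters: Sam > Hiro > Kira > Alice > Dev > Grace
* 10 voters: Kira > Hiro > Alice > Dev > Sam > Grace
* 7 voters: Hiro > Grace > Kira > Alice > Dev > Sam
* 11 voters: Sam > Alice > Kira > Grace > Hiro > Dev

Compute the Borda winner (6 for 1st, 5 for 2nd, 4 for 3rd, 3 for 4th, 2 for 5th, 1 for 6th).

Sam: 8×3 + 7×6 + 10×2 + 7×1 + 11×6 = 159
Dev: 8×6 + 7×2 + 10×3 + 7×2 + 11×1 = 117
Hiro: 8×5 + 7×5 + 10×5 + 7×6 + 11×2 = 189
Kira: 8×1 + 7×4 + 10×6 + 7×4 + 11×4 = 168
Grace: 8×4 + 7×1 + 10×1 + 7×5 + 11×3 = 117
Alice: 8×2 + 7×3 + 10×4 + 7×3 + 11×5 = 153

Hiro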